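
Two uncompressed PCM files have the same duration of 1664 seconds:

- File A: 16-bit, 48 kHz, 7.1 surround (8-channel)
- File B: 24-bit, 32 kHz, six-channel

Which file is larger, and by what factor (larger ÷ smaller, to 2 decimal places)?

File A: 48,000 × 2 × 8 = 768,000 bytes/s.
File B: 32,000 × 3 × 6 = 576,000 bytes/s.
File A is larger; ratio = 1,277,952,000 / 958,464,000 = 1.33.

File A, by a factor of 1.33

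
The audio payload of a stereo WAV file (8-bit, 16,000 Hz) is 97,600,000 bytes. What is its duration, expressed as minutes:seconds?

Byte rate = 16,000 × 1 × 2 = 32,000 bytes/s.
Duration = 97,600,000 / 32,000 = 3,050 s.
3,050 s = 50:50.

50:50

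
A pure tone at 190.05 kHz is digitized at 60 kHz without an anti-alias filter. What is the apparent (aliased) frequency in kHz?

10.05 kHz

Nyquist = 60,000/2 = 30,000 Hz; 190,050 Hz exceeds it.
Alias = |190,050 − 3×60,000| = |190,050 − 180,000| = 10,050 Hz = 10.05 kHz.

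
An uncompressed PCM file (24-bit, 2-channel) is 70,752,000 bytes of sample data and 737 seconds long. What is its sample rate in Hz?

Bytes = sample_rate × seconds × bytes_per_sample × channels.
sample_rate = 70,752,000 / (737 × 3 × 2) = 70,752,000 / 4,422 = 16,000 Hz.

16,000 Hz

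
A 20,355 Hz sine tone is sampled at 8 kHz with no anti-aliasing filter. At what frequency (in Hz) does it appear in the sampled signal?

3,645 Hz

Nyquist = 8,000/2 = 4,000 Hz; 20,355 Hz exceeds it.
Alias = |20,355 − 3×8,000| = |20,355 − 24,000| = 3,645 Hz.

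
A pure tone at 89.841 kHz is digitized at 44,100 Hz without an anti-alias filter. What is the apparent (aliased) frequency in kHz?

Nyquist = 44,100/2 = 22,050 Hz; 89,841 Hz exceeds it.
Alias = |89,841 − 2×44,100| = |89,841 − 88,200| = 1,641 Hz = 1.641 kHz.

1.641 kHz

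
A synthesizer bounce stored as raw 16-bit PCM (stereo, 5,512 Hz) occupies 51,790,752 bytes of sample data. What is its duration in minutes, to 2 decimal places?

39.15 minutes

Byte rate = 5,512 × 2 × 2 = 22,048 bytes/s.
Duration = 51,790,752 / 22,048 = 2,349 s.
2,349 s / 60 = 39.15 minutes.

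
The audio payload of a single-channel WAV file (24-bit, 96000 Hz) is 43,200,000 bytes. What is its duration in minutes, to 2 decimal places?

2.50 minutes

Byte rate = 96,000 × 3 × 1 = 288,000 bytes/s.
Duration = 43,200,000 / 288,000 = 150 s.
150 s / 60 = 2.50 minutes.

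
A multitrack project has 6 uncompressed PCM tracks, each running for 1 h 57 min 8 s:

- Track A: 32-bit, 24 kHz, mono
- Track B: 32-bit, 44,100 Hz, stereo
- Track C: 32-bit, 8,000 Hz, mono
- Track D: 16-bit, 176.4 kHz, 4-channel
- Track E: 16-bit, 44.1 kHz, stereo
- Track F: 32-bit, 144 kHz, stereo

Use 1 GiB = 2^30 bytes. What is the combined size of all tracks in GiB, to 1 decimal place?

1 h 57 min 8 s = 7,028 s.
Track A: 24,000 × 7,028 × 4 × 1 = 674,688,000 bytes.
Track B: 44,100 × 7,028 × 4 × 2 = 2,479,478,400 bytes.
Track C: 8,000 × 7,028 × 4 × 1 = 224,896,000 bytes.
Track D: 176,400 × 7,028 × 2 × 4 = 9,917,913,600 bytes.
Track E: 44,100 × 7,028 × 2 × 2 = 1,239,739,200 bytes.
Track F: 144,000 × 7,028 × 4 × 2 = 8,096,256,000 bytes.
Total = 22,632,971,200 bytes = 21.1 GiB.

21.1 GiB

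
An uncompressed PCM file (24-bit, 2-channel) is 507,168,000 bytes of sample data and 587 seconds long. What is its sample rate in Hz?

Bytes = sample_rate × seconds × bytes_per_sample × channels.
sample_rate = 507,168,000 / (587 × 3 × 2) = 507,168,000 / 3,522 = 144,000 Hz.

144,000 Hz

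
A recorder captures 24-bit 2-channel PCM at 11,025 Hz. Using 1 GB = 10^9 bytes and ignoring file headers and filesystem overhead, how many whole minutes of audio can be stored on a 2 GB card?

Uncompressed byte rate = 11,025 × 3 × 2 = 66,150 bytes/s.
Capacity = 2 × 1,000,000,000 = 2,000,000,000 bytes.
2,000,000,000 / 66,150 ≈ 30234.32 s → 503 minutes.

503 minutes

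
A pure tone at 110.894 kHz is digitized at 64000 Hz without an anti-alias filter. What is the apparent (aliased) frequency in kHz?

17.106 kHz

Nyquist = 64,000/2 = 32,000 Hz; 110,894 Hz exceeds it.
Alias = |110,894 − 2×64,000| = |110,894 − 128,000| = 17,106 Hz = 17.106 kHz.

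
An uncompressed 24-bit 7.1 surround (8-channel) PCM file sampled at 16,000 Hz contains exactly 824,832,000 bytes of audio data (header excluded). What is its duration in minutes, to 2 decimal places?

Byte rate = 16,000 × 3 × 8 = 384,000 bytes/s.
Duration = 824,832,000 / 384,000 = 2,148 s.
2,148 s / 60 = 35.80 minutes.

35.80 minutes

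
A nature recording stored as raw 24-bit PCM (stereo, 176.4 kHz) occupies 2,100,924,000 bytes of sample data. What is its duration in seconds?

1,985 seconds

Byte rate = 176,400 × 3 × 2 = 1,058,400 bytes/s.
Duration = 2,100,924,000 / 1,058,400 = 1,985 s.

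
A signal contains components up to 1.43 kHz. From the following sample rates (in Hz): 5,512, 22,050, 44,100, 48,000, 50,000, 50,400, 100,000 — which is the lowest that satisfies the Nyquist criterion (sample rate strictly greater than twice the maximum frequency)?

Need sample rate > 2 × 1,430 = 2,860 Hz.
Lowest listed rate above 2,860 Hz is 5,512 Hz.

5,512 Hz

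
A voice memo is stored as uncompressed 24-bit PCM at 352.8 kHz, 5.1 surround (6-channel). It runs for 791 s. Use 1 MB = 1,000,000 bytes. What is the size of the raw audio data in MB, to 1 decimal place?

5023.2 MB

Bytes = 352,800 samples/s × 791 s × 3 bytes/sample × 6 ch = 5,023,166,400 bytes.
5,023,166,400 / 1,000,000 = 5023.2 MB.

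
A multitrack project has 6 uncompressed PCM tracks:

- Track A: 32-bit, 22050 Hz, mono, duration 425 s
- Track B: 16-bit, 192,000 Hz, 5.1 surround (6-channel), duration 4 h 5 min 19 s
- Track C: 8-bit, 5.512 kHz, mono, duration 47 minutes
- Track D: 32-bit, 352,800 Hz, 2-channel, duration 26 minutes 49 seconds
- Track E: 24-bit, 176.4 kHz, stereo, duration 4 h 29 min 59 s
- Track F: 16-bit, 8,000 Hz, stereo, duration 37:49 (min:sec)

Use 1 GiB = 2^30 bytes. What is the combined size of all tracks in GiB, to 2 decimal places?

Track A: 22,050 × 425 × 4 × 1 = 37,485,000 bytes.
Track B: 4 h 5 min 19 s = 14,719 s; 192,000 × 14,719 × 2 × 6 = 33,912,576,000 bytes.
Track C: 47 minutes = 2,820 s; 5,512 × 2,820 × 1 × 1 = 15,543,840 bytes.
Track D: 26 minutes 49 seconds = 1,609 s; 352,800 × 1,609 × 4 × 2 = 4,541,241,600 bytes.
Track E: 4 h 29 min 59 s = 16,199 s; 176,400 × 16,199 × 3 × 2 = 17,145,021,600 bytes.
Track F: 37:49 (min:sec) = 2,269 s; 8,000 × 2,269 × 2 × 2 = 72,608,000 bytes.
Total = 55,724,476,040 bytes = 51.90 GiB.

51.90 GiB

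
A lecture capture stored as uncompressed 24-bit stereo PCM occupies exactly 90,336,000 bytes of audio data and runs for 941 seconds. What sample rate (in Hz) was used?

Bytes = sample_rate × seconds × bytes_per_sample × channels.
sample_rate = 90,336,000 / (941 × 3 × 2) = 90,336,000 / 5,646 = 16,000 Hz.

16,000 Hz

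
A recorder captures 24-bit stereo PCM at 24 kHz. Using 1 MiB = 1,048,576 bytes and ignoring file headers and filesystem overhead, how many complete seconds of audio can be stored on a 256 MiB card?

Uncompressed byte rate = 24,000 × 3 × 2 = 144,000 bytes/s.
Capacity = 256 × 1,048,576 = 268,435,456 bytes.
268,435,456 / 144,000 ≈ 1864.14 s → 1,864 seconds.

1,864 seconds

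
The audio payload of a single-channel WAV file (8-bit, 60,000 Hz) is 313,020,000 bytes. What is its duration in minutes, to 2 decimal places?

86.95 minutes

Byte rate = 60,000 × 1 × 1 = 60,000 bytes/s.
Duration = 313,020,000 / 60,000 = 5,217 s.
5,217 s / 60 = 86.95 minutes.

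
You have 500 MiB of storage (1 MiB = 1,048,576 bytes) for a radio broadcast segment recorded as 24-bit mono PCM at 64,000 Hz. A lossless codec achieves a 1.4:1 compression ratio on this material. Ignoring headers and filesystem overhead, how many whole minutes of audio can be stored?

Uncompressed byte rate = 64,000 × 3 × 1 = 192,000 bytes/s.
After 1.4:1 compression, effective rate ≈ 137142.86 bytes/s.
Capacity = 500 × 1,048,576 = 524,288,000 bytes.
524,288,000 / effective rate ≈ 3822.93 s → 63 minutes.

63 minutes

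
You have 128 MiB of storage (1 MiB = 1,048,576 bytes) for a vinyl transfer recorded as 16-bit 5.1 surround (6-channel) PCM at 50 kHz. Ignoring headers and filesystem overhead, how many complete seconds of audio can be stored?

223 seconds

Uncompressed byte rate = 50,000 × 2 × 6 = 600,000 bytes/s.
Capacity = 128 × 1,048,576 = 134,217,728 bytes.
134,217,728 / 600,000 ≈ 223.7 s → 223 seconds.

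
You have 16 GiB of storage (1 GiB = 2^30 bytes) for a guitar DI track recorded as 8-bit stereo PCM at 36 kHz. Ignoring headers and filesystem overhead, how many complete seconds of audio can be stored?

Uncompressed byte rate = 36,000 × 1 × 2 = 72,000 bytes/s.
Capacity = 16 × 1,073,741,824 = 17,179,869,184 bytes.
17,179,869,184 / 72,000 ≈ 238609.29 s → 238,609 seconds.

238,609 seconds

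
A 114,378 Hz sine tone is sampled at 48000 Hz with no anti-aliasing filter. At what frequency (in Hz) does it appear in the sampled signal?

18,378 Hz

Nyquist = 48,000/2 = 24,000 Hz; 114,378 Hz exceeds it.
Alias = |114,378 − 2×48,000| = |114,378 − 96,000| = 18,378 Hz.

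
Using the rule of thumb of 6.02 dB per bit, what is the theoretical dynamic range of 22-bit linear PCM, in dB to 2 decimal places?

22 × 6.02 = 132.44 dB.

132.44 dB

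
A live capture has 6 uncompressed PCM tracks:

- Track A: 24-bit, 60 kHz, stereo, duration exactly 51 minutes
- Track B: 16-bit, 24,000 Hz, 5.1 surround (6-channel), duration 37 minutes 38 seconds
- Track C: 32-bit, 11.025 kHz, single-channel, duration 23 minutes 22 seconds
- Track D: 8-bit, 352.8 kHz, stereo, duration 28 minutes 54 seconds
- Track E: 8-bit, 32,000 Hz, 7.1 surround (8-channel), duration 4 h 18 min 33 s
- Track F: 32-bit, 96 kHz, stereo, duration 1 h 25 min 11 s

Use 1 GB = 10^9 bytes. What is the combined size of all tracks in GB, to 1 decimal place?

10.9 GB

Track A: exactly 51 minutes = 3,060 s; 60,000 × 3,060 × 3 × 2 = 1,101,600,000 bytes.
Track B: 37 minutes 38 seconds = 2,258 s; 24,000 × 2,258 × 2 × 6 = 650,304,000 bytes.
Track C: 23 minutes 22 seconds = 1,402 s; 11,025 × 1,402 × 4 × 1 = 61,828,200 bytes.
Track D: 28 minutes 54 seconds = 1,734 s; 352,800 × 1,734 × 1 × 2 = 1,223,510,400 bytes.
Track E: 4 h 18 min 33 s = 15,513 s; 32,000 × 15,513 × 1 × 8 = 3,971,328,000 bytes.
Track F: 1 h 25 min 11 s = 5,111 s; 96,000 × 5,111 × 4 × 2 = 3,925,248,000 bytes.
Total = 10,933,818,600 bytes = 10.9 GB.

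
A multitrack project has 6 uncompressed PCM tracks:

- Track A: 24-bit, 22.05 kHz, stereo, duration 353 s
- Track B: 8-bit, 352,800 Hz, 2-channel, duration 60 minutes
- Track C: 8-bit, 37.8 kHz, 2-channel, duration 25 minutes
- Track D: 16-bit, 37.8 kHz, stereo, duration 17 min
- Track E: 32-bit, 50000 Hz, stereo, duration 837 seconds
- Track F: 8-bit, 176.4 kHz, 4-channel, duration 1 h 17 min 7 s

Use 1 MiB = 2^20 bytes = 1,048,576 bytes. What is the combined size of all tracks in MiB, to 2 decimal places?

Track A: 22,050 × 353 × 3 × 2 = 46,701,900 bytes.
Track B: 60 minutes = 3,600 s; 352,800 × 3,600 × 1 × 2 = 2,540,160,000 bytes.
Track C: 25 minutes = 1,500 s; 37,800 × 1,500 × 1 × 2 = 113,400,000 bytes.
Track D: 17 min = 1,020 s; 37,800 × 1,020 × 2 × 2 = 154,224,000 bytes.
Track E: 50,000 × 837 × 4 × 2 = 334,800,000 bytes.
Track F: 1 h 17 min 7 s = 4,627 s; 176,400 × 4,627 × 1 × 4 = 3,264,811,200 bytes.
Total = 6,454,097,100 bytes = 6155.11 MiB.

6155.11 MiB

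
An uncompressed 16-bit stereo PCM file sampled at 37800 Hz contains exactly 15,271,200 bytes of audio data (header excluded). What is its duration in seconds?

Byte rate = 37,800 × 2 × 2 = 151,200 bytes/s.
Duration = 15,271,200 / 151,200 = 101 s.

101 seconds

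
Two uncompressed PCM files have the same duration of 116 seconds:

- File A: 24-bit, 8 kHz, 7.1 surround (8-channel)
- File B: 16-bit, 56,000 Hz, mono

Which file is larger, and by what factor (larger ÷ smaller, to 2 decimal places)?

File A: 8,000 × 3 × 8 = 192,000 bytes/s.
File B: 56,000 × 2 × 1 = 112,000 bytes/s.
File A is larger; ratio = 22,272,000 / 12,992,000 = 1.71.

File A, by a factor of 1.71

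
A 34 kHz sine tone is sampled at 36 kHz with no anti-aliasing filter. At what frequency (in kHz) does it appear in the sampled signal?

Nyquist = 36,000/2 = 18,000 Hz; 34,000 Hz exceeds it.
Alias = |34,000 − 1×36,000| = |34,000 − 36,000| = 2,000 Hz = 2 kHz.

2 kHz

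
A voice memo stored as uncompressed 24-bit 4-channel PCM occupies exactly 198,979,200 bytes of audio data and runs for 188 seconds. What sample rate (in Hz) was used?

88,200 Hz

Bytes = sample_rate × seconds × bytes_per_sample × channels.
sample_rate = 198,979,200 / (188 × 3 × 4) = 198,979,200 / 2,256 = 88,200 Hz.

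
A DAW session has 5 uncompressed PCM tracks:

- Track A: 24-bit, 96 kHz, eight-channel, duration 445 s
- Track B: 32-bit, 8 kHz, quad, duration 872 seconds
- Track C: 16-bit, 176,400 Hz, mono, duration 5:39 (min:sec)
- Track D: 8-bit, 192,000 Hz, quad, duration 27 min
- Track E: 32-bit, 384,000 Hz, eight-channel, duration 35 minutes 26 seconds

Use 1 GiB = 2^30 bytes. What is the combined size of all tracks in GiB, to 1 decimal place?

26.7 GiB

Track A: 96,000 × 445 × 3 × 8 = 1,025,280,000 bytes.
Track B: 8,000 × 872 × 4 × 4 = 111,616,000 bytes.
Track C: 5:39 (min:sec) = 339 s; 176,400 × 339 × 2 × 1 = 119,599,200 bytes.
Track D: 27 min = 1,620 s; 192,000 × 1,620 × 1 × 4 = 1,244,160,000 bytes.
Track E: 35 minutes 26 seconds = 2,126 s; 384,000 × 2,126 × 4 × 8 = 26,124,288,000 bytes.
Total = 28,624,943,200 bytes = 26.7 GiB.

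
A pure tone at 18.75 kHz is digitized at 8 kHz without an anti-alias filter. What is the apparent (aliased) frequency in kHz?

Nyquist = 8,000/2 = 4,000 Hz; 18,750 Hz exceeds it.
Alias = |18,750 − 2×8,000| = |18,750 − 16,000| = 2,750 Hz = 2.75 kHz.

2.75 kHz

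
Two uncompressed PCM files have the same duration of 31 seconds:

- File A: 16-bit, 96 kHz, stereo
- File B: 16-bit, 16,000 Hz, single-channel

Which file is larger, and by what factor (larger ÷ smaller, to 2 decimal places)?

File A: 96,000 × 2 × 2 = 384,000 bytes/s.
File B: 16,000 × 2 × 1 = 32,000 bytes/s.
File A is larger; ratio = 11,904,000 / 992,000 = 12.00.

File A, by a factor of 12.00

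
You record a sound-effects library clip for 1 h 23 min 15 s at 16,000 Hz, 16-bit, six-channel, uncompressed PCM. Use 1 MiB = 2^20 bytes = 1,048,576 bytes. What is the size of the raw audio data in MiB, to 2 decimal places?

914.61 MiB

Duration = 1 h 23 min 15 s = 4,995 s.
Bytes = 16,000 samples/s × 4,995 s × 2 bytes/sample × 6 ch = 959,040,000 bytes.
959,040,000 / 1,048,576 = 914.61 MiB.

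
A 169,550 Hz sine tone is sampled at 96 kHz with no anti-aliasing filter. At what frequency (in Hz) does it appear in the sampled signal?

22,450 Hz

Nyquist = 96,000/2 = 48,000 Hz; 169,550 Hz exceeds it.
Alias = |169,550 − 2×96,000| = |169,550 − 192,000| = 22,450 Hz.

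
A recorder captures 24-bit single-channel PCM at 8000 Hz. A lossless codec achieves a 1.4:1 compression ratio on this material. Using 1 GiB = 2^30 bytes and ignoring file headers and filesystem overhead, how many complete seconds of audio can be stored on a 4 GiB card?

Uncompressed byte rate = 8,000 × 3 × 1 = 24,000 bytes/s.
After 1.4:1 compression, effective rate ≈ 17142.86 bytes/s.
Capacity = 4 × 1,073,741,824 = 4,294,967,296 bytes.
4,294,967,296 / effective rate ≈ 250539.76 s → 250,539 seconds.

250,539 seconds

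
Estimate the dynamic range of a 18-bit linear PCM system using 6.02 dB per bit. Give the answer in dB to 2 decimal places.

18 × 6.02 = 108.36 dB.

108.36 dB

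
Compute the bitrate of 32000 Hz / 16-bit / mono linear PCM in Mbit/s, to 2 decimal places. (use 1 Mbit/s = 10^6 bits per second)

0.51 Mbit/s

Bit rate = 32,000 × 16 × 1 = 512,000 bits/s.
= 0.51 Mbit/s.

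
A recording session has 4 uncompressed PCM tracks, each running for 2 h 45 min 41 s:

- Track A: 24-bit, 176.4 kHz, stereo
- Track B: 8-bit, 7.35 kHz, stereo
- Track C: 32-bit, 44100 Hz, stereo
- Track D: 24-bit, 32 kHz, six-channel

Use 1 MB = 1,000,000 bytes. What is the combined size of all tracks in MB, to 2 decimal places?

2 h 45 min 41 s = 9,941 s.
Track A: 176,400 × 9,941 × 3 × 2 = 10,521,554,400 bytes.
Track B: 7,350 × 9,941 × 1 × 2 = 146,132,700 bytes.
Track C: 44,100 × 9,941 × 4 × 2 = 3,507,184,800 bytes.
Track D: 32,000 × 9,941 × 3 × 6 = 5,726,016,000 bytes.
Total = 19,900,887,900 bytes = 19900.89 MB.

19900.89 MB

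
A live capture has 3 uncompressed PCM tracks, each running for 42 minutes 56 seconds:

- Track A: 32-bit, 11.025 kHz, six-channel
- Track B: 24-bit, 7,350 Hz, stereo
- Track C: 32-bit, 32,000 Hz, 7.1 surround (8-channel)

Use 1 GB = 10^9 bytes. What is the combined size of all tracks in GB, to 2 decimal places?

3.43 GB

42 minutes 56 seconds = 2,576 s.
Track A: 11,025 × 2,576 × 4 × 6 = 681,609,600 bytes.
Track B: 7,350 × 2,576 × 3 × 2 = 113,601,600 bytes.
Track C: 32,000 × 2,576 × 4 × 8 = 2,637,824,000 bytes.
Total = 3,433,035,200 bytes = 3.43 GB.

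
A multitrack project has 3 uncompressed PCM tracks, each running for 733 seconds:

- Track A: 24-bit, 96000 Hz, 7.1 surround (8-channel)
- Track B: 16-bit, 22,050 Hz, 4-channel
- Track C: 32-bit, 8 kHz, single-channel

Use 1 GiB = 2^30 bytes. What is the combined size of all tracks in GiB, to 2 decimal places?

Track A: 96,000 × 733 × 3 × 8 = 1,688,832,000 bytes.
Track B: 22,050 × 733 × 2 × 4 = 129,301,200 bytes.
Track C: 8,000 × 733 × 4 × 1 = 23,456,000 bytes.
Total = 1,841,589,200 bytes = 1.72 GiB.

1.72 GiB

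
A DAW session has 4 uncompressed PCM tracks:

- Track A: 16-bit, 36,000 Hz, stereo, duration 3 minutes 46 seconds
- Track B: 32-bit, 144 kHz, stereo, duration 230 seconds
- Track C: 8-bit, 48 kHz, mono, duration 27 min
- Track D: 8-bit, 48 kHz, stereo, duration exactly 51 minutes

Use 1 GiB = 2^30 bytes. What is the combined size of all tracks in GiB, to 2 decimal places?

0.62 GiB

Track A: 3 minutes 46 seconds = 226 s; 36,000 × 226 × 2 × 2 = 32,544,000 bytes.
Track B: 144,000 × 230 × 4 × 2 = 264,960,000 bytes.
Track C: 27 min = 1,620 s; 48,000 × 1,620 × 1 × 1 = 77,760,000 bytes.
Track D: exactly 51 minutes = 3,060 s; 48,000 × 3,060 × 1 × 2 = 293,760,000 bytes.
Total = 669,024,000 bytes = 0.62 GiB.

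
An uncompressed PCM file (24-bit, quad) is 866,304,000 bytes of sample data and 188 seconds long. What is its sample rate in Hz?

Bytes = sample_rate × seconds × bytes_per_sample × channels.
sample_rate = 866,304,000 / (188 × 3 × 4) = 866,304,000 / 2,256 = 384,000 Hz.

384,000 Hz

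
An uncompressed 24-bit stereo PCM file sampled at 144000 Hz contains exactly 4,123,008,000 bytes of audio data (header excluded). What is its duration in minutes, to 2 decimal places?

Byte rate = 144,000 × 3 × 2 = 864,000 bytes/s.
Duration = 4,123,008,000 / 864,000 = 4,772 s.
4,772 s / 60 = 79.53 minutes.

79.53 minutes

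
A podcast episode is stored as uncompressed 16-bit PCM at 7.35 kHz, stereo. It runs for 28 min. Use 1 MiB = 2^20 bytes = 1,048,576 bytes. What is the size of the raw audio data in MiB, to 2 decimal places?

47.10 MiB

Duration = 28 min = 1,680 s.
Bytes = 7,350 samples/s × 1,680 s × 2 bytes/sample × 2 ch = 49,392,000 bytes.
49,392,000 / 1,048,576 = 47.10 MiB.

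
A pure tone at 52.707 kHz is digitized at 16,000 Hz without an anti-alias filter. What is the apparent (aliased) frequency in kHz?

Nyquist = 16,000/2 = 8,000 Hz; 52,707 Hz exceeds it.
Alias = |52,707 − 3×16,000| = |52,707 − 48,000| = 4,707 Hz = 4.707 kHz.

4.707 kHz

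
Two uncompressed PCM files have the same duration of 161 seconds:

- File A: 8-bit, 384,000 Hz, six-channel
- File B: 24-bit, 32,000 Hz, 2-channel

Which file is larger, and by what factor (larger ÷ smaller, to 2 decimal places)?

File A: 384,000 × 1 × 6 = 2,304,000 bytes/s.
File B: 32,000 × 3 × 2 = 192,000 bytes/s.
File A is larger; ratio = 370,944,000 / 30,912,000 = 12.00.

File A, by a factor of 12.00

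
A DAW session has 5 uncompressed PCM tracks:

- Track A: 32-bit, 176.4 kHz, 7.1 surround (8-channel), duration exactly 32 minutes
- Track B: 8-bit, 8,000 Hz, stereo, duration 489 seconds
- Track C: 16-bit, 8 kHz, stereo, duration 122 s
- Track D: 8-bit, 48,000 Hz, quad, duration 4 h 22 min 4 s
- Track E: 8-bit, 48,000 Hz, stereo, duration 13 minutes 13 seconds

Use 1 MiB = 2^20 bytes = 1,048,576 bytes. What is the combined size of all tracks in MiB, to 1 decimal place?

13298.9 MiB

Track A: exactly 32 minutes = 1,920 s; 176,400 × 1,920 × 4 × 8 = 10,838,016,000 bytes.
Track B: 8,000 × 489 × 1 × 2 = 7,824,000 bytes.
Track C: 8,000 × 122 × 2 × 2 = 3,904,000 bytes.
Track D: 4 h 22 min 4 s = 15,724 s; 48,000 × 15,724 × 1 × 4 = 3,019,008,000 bytes.
Track E: 13 minutes 13 seconds = 793 s; 48,000 × 793 × 1 × 2 = 76,128,000 bytes.
Total = 13,944,880,000 bytes = 13298.9 MiB.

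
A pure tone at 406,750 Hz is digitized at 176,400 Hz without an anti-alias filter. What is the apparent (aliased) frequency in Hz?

53,950 Hz

Nyquist = 176,400/2 = 88,200 Hz; 406,750 Hz exceeds it.
Alias = |406,750 − 2×176,400| = |406,750 − 352,800| = 53,950 Hz.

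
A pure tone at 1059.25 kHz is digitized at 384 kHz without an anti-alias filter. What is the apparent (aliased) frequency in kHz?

92.75 kHz

Nyquist = 384,000/2 = 192,000 Hz; 1,059,250 Hz exceeds it.
Alias = |1,059,250 − 3×384,000| = |1,059,250 − 1,152,000| = 92,750 Hz = 92.75 kHz.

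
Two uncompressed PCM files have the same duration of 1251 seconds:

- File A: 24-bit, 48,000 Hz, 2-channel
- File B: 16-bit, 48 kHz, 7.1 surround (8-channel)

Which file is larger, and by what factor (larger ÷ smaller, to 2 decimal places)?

File A: 48,000 × 3 × 2 = 288,000 bytes/s.
File B: 48,000 × 2 × 8 = 768,000 bytes/s.
File B is larger; ratio = 960,768,000 / 360,288,000 = 2.67.

File B, by a factor of 2.67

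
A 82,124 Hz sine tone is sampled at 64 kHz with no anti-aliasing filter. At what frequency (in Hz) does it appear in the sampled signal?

18,124 Hz

Nyquist = 64,000/2 = 32,000 Hz; 82,124 Hz exceeds it.
Alias = |82,124 − 1×64,000| = |82,124 − 64,000| = 18,124 Hz.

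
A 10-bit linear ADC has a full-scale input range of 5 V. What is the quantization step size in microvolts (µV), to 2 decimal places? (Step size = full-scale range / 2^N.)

4882.81 µV

5 V / 2^10 = 5 / 1,024 V = 4882.81 µV.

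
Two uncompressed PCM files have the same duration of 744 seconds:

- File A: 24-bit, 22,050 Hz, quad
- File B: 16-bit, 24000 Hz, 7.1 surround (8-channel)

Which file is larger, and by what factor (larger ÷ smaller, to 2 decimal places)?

File B, by a factor of 1.45

File A: 22,050 × 3 × 4 = 264,600 bytes/s.
File B: 24,000 × 2 × 8 = 384,000 bytes/s.
File B is larger; ratio = 285,696,000 / 196,862,400 = 1.45.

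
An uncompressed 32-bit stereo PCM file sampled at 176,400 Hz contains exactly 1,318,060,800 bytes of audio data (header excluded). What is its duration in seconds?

934 seconds

Byte rate = 176,400 × 4 × 2 = 1,411,200 bytes/s.
Duration = 1,318,060,800 / 1,411,200 = 934 s.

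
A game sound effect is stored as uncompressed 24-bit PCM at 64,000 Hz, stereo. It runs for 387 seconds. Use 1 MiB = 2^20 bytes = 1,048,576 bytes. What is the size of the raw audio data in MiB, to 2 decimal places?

141.72 MiB

Bytes = 64,000 samples/s × 387 s × 3 bytes/sample × 2 ch = 148,608,000 bytes.
148,608,000 / 1,048,576 = 141.72 MiB.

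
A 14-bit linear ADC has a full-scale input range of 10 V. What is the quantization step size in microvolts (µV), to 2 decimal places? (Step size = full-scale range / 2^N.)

10 V / 2^14 = 10 / 16,384 V = 610.35 µV.

610.35 µV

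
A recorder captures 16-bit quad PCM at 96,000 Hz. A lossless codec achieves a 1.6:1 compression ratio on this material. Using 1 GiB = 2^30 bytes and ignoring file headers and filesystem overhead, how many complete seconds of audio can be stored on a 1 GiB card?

2,236 seconds

Uncompressed byte rate = 96,000 × 2 × 4 = 768,000 bytes/s.
After 1.6:1 compression, effective rate ≈ 480000 bytes/s.
Capacity = 1 × 1,073,741,824 = 1,073,741,824 bytes.
1,073,741,824 / effective rate ≈ 2236.96 s → 2,236 seconds.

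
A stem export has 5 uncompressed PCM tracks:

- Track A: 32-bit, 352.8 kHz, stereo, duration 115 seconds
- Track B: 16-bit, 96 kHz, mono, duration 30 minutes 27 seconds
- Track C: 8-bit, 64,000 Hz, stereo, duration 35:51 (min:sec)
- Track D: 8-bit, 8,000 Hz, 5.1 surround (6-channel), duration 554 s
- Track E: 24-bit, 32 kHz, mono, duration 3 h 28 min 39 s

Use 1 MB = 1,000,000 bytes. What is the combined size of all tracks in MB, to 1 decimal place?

2179.1 MB

Track A: 352,800 × 115 × 4 × 2 = 324,576,000 bytes.
Track B: 30 minutes 27 seconds = 1,827 s; 96,000 × 1,827 × 2 × 1 = 350,784,000 bytes.
Track C: 35:51 (min:sec) = 2,151 s; 64,000 × 2,151 × 1 × 2 = 275,328,000 bytes.
Track D: 8,000 × 554 × 1 × 6 = 26,592,000 bytes.
Track E: 3 h 28 min 39 s = 12,519 s; 32,000 × 12,519 × 3 × 1 = 1,201,824,000 bytes.
Total = 2,179,104,000 bytes = 2179.1 MB.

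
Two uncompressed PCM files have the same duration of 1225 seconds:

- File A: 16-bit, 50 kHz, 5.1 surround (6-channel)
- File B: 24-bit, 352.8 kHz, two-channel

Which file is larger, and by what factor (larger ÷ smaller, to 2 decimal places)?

File B, by a factor of 3.53

File A: 50,000 × 2 × 6 = 600,000 bytes/s.
File B: 352,800 × 3 × 2 = 2,116,800 bytes/s.
File B is larger; ratio = 2,593,080,000 / 735,000,000 = 3.53.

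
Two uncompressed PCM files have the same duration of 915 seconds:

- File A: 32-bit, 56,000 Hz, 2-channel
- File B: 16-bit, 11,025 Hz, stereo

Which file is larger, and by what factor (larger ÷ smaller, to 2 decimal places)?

File A, by a factor of 10.16

File A: 56,000 × 4 × 2 = 448,000 bytes/s.
File B: 11,025 × 2 × 2 = 44,100 bytes/s.
File A is larger; ratio = 409,920,000 / 40,351,500 = 10.16.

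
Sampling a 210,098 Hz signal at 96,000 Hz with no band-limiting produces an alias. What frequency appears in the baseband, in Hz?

Nyquist = 96,000/2 = 48,000 Hz; 210,098 Hz exceeds it.
Alias = |210,098 − 2×96,000| = |210,098 − 192,000| = 18,098 Hz.

18,098 Hz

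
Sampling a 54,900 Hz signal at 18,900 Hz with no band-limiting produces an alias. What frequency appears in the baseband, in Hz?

Nyquist = 18,900/2 = 9,450 Hz; 54,900 Hz exceeds it.
Alias = |54,900 − 3×18,900| = |54,900 − 56,700| = 1,800 Hz.

1,800 Hz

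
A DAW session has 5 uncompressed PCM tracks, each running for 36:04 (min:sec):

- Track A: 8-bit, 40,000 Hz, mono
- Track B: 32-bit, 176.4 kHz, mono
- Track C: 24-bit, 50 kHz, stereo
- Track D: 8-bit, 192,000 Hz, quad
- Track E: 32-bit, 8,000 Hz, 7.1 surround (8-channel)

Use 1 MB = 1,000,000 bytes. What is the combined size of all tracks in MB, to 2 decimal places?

36:04 (min:sec) = 2,164 s.
Track A: 40,000 × 2,164 × 1 × 1 = 86,560,000 bytes.
Track B: 176,400 × 2,164 × 4 × 1 = 1,526,918,400 bytes.
Track C: 50,000 × 2,164 × 3 × 2 = 649,200,000 bytes.
Track D: 192,000 × 2,164 × 1 × 4 = 1,661,952,000 bytes.
Track E: 8,000 × 2,164 × 4 × 8 = 553,984,000 bytes.
Total = 4,478,614,400 bytes = 4478.61 MB.

4478.61 MB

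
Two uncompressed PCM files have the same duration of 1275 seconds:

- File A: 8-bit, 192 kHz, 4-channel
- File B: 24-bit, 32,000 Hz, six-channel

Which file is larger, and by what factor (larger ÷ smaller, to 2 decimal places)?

File A, by a factor of 1.33

File A: 192,000 × 1 × 4 = 768,000 bytes/s.
File B: 32,000 × 3 × 6 = 576,000 bytes/s.
File A is larger; ratio = 979,200,000 / 734,400,000 = 1.33.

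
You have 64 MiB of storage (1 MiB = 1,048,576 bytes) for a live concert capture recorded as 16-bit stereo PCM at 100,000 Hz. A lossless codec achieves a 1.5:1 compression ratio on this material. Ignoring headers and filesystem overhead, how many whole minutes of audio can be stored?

4 minutes

Uncompressed byte rate = 100,000 × 2 × 2 = 400,000 bytes/s.
After 1.5:1 compression, effective rate ≈ 266666.67 bytes/s.
Capacity = 64 × 1,048,576 = 67,108,864 bytes.
67,108,864 / effective rate ≈ 251.66 s → 4 minutes.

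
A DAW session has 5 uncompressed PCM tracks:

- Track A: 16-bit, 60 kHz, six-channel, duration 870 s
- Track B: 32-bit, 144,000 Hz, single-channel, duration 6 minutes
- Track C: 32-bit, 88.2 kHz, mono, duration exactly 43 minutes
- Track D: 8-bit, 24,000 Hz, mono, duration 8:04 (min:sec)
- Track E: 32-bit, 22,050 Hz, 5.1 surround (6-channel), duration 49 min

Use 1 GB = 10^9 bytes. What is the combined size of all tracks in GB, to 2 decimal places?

Track A: 60,000 × 870 × 2 × 6 = 626,400,000 bytes.
Track B: 6 minutes = 360 s; 144,000 × 360 × 4 × 1 = 207,360,000 bytes.
Track C: exactly 43 minutes = 2,580 s; 88,200 × 2,580 × 4 × 1 = 910,224,000 bytes.
Track D: 8:04 (min:sec) = 484 s; 24,000 × 484 × 1 × 1 = 11,616,000 bytes.
Track E: 49 min = 2,940 s; 22,050 × 2,940 × 4 × 6 = 1,555,848,000 bytes.
Total = 3,311,448,000 bytes = 3.31 GB.

3.31 GB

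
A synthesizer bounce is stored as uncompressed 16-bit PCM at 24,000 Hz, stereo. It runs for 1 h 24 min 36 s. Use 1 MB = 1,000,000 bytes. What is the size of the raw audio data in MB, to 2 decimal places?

Duration = 1 h 24 min 36 s = 5,076 s.
Bytes = 24,000 samples/s × 5,076 s × 2 bytes/sample × 2 ch = 487,296,000 bytes.
487,296,000 / 1,000,000 = 487.30 MB.

487.30 MB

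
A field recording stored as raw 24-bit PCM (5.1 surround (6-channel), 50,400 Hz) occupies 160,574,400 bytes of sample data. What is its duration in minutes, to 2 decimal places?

Byte rate = 50,400 × 3 × 6 = 907,200 bytes/s.
Duration = 160,574,400 / 907,200 = 177 s.
177 s / 60 = 2.95 minutes.

2.95 minutes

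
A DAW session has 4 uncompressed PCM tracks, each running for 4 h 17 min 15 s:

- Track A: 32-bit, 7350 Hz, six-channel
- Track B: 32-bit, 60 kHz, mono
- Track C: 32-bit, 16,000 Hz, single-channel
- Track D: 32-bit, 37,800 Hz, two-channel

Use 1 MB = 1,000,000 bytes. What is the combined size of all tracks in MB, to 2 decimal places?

12082.52 MB

4 h 17 min 15 s = 15,435 s.
Track A: 7,350 × 15,435 × 4 × 6 = 2,722,734,000 bytes.
Track B: 60,000 × 15,435 × 4 × 1 = 3,704,400,000 bytes.
Track C: 16,000 × 15,435 × 4 × 1 = 987,840,000 bytes.
Track D: 37,800 × 15,435 × 4 × 2 = 4,667,544,000 bytes.
Total = 12,082,518,000 bytes = 12082.52 MB.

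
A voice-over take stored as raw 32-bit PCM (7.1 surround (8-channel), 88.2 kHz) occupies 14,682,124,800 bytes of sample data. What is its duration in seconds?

5,202 seconds

Byte rate = 88,200 × 4 × 8 = 2,822,400 bytes/s.
Duration = 14,682,124,800 / 2,822,400 = 5,202 s.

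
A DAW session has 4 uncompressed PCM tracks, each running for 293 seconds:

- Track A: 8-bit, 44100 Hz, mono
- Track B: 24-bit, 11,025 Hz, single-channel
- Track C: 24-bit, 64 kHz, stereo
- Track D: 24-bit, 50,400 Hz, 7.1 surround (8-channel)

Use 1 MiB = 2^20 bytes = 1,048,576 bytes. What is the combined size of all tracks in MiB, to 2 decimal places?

Track A: 44,100 × 293 × 1 × 1 = 12,921,300 bytes.
Track B: 11,025 × 293 × 3 × 1 = 9,690,975 bytes.
Track C: 64,000 × 293 × 3 × 2 = 112,512,000 bytes.
Track D: 50,400 × 293 × 3 × 8 = 354,412,800 bytes.
Total = 489,537,075 bytes = 466.86 MiB.

466.86 MiB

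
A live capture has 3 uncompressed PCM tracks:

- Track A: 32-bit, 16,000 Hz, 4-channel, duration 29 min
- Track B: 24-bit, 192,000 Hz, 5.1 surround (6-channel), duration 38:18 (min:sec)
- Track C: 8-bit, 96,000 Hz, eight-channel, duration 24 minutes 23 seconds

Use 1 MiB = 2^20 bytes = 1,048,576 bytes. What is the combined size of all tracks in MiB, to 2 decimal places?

Track A: 29 min = 1,740 s; 16,000 × 1,740 × 4 × 4 = 445,440,000 bytes.
Track B: 38:18 (min:sec) = 2,298 s; 192,000 × 2,298 × 3 × 6 = 7,941,888,000 bytes.
Track C: 24 minutes 23 seconds = 1,463 s; 96,000 × 1,463 × 1 × 8 = 1,123,584,000 bytes.
Total = 9,510,912,000 bytes = 9070.31 MiB.

9070.31 MiB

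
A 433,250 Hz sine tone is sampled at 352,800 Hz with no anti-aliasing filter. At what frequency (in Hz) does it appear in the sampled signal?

Nyquist = 352,800/2 = 176,400 Hz; 433,250 Hz exceeds it.
Alias = |433,250 − 1×352,800| = |433,250 − 352,800| = 80,450 Hz.

80,450 Hz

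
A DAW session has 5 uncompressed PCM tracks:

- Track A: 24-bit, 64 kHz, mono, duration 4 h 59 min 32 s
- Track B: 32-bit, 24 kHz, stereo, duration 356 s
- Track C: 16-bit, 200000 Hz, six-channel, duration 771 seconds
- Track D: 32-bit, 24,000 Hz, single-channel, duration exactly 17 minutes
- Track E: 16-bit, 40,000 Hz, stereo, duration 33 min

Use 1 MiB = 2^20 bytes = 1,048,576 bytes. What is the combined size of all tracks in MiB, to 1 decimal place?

5516.1 MiB

Track A: 4 h 59 min 32 s = 17,972 s; 64,000 × 17,972 × 3 × 1 = 3,450,624,000 bytes.
Track B: 24,000 × 356 × 4 × 2 = 68,352,000 bytes.
Track C: 200,000 × 771 × 2 × 6 = 1,850,400,000 bytes.
Track D: exactly 17 minutes = 1,020 s; 24,000 × 1,020 × 4 × 1 = 97,920,000 bytes.
Track E: 33 min = 1,980 s; 40,000 × 1,980 × 2 × 2 = 316,800,000 bytes.
Total = 5,784,096,000 bytes = 5516.1 MiB.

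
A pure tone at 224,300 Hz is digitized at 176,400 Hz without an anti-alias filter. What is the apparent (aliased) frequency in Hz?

47,900 Hz

Nyquist = 176,400/2 = 88,200 Hz; 224,300 Hz exceeds it.
Alias = |224,300 − 1×176,400| = |224,300 − 176,400| = 47,900 Hz.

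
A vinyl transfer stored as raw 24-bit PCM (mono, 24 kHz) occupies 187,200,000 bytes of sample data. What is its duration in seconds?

Byte rate = 24,000 × 3 × 1 = 72,000 bytes/s.
Duration = 187,200,000 / 72,000 = 2,600 s.

2,600 seconds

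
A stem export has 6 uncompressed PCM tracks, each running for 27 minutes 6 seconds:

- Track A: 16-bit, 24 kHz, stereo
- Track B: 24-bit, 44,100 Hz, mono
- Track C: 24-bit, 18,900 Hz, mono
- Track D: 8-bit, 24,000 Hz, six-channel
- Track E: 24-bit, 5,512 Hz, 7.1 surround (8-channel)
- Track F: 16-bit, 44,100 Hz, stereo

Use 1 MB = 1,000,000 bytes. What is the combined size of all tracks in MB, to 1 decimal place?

1199.5 MB

27 minutes 6 seconds = 1,626 s.
Track A: 24,000 × 1,626 × 2 × 2 = 156,096,000 bytes.
Track B: 44,100 × 1,626 × 3 × 1 = 215,119,800 bytes.
Track C: 18,900 × 1,626 × 3 × 1 = 92,194,200 bytes.
Track D: 24,000 × 1,626 × 1 × 6 = 234,144,000 bytes.
Track E: 5,512 × 1,626 × 3 × 8 = 215,100,288 bytes.
Track F: 44,100 × 1,626 × 2 × 2 = 286,826,400 bytes.
Total = 1,199,480,688 bytes = 1199.5 MB.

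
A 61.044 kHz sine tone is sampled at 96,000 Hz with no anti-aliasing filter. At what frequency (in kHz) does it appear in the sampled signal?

34.956 kHz

Nyquist = 96,000/2 = 48,000 Hz; 61,044 Hz exceeds it.
Alias = |61,044 − 1×96,000| = |61,044 − 96,000| = 34,956 Hz = 34.956 kHz.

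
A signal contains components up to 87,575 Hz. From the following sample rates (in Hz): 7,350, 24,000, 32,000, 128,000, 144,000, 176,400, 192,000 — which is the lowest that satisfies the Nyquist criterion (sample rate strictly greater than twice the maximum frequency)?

Need sample rate > 2 × 87,575 = 175,150 Hz.
Lowest listed rate above 175,150 Hz is 176,400 Hz.

176,400 Hz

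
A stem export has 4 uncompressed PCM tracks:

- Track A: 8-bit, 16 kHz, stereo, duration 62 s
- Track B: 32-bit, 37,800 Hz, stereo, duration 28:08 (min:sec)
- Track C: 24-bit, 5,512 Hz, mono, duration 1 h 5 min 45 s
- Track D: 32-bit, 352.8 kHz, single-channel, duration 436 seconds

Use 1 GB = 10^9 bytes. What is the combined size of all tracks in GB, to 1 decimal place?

1.2 GB

Track A: 16,000 × 62 × 1 × 2 = 1,984,000 bytes.
Track B: 28:08 (min:sec) = 1,688 s; 37,800 × 1,688 × 4 × 2 = 510,451,200 bytes.
Track C: 1 h 5 min 45 s = 3,945 s; 5,512 × 3,945 × 3 × 1 = 65,234,520 bytes.
Track D: 352,800 × 436 × 4 × 1 = 615,283,200 bytes.
Total = 1,192,952,920 bytes = 1.2 GB.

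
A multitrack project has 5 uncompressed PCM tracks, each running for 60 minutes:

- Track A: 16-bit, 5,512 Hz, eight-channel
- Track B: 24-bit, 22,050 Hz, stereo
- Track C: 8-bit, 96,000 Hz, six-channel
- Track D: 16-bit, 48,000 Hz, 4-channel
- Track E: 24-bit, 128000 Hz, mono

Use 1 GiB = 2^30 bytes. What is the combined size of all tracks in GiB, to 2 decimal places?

60 minutes = 3,600 s.
Track A: 5,512 × 3,600 × 2 × 8 = 317,491,200 bytes.
Track B: 22,050 × 3,600 × 3 × 2 = 476,280,000 bytes.
Track C: 96,000 × 3,600 × 1 × 6 = 2,073,600,000 bytes.
Track D: 48,000 × 3,600 × 2 × 4 = 1,382,400,000 bytes.
Track E: 128,000 × 3,600 × 3 × 1 = 1,382,400,000 bytes.
Total = 5,632,171,200 bytes = 5.25 GiB.

5.25 GiB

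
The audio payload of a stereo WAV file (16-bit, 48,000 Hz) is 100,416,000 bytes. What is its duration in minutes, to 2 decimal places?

8.72 minutes

Byte rate = 48,000 × 2 × 2 = 192,000 bytes/s.
Duration = 100,416,000 / 192,000 = 523 s.
523 s / 60 = 8.72 minutes.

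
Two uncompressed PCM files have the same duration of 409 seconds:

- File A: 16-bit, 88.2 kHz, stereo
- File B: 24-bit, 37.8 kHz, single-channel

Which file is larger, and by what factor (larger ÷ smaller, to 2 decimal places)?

File A: 88,200 × 2 × 2 = 352,800 bytes/s.
File B: 37,800 × 3 × 1 = 113,400 bytes/s.
File A is larger; ratio = 144,295,200 / 46,380,600 = 3.11.

File A, by a factor of 3.11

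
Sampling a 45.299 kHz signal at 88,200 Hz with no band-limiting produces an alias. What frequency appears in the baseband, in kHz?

Nyquist = 88,200/2 = 44,100 Hz; 45,299 Hz exceeds it.
Alias = |45,299 − 1×88,200| = |45,299 − 88,200| = 42,901 Hz = 42.901 kHz.

42.901 kHz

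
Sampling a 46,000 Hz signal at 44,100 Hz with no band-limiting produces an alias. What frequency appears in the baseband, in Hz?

Nyquist = 44,100/2 = 22,050 Hz; 46,000 Hz exceeds it.
Alias = |46,000 − 1×44,100| = |46,000 − 44,100| = 1,900 Hz.

1,900 Hz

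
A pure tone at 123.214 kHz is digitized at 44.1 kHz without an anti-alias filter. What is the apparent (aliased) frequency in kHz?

9.086 kHz

Nyquist = 44,100/2 = 22,050 Hz; 123,214 Hz exceeds it.
Alias = |123,214 − 3×44,100| = |123,214 − 132,300| = 9,086 Hz = 9.086 kHz.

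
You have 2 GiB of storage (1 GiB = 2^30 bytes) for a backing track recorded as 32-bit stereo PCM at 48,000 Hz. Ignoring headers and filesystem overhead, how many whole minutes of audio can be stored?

Uncompressed byte rate = 48,000 × 4 × 2 = 384,000 bytes/s.
Capacity = 2 × 1,073,741,824 = 2,147,483,648 bytes.
2,147,483,648 / 384,000 ≈ 5592.41 s → 93 minutes.

93 minutes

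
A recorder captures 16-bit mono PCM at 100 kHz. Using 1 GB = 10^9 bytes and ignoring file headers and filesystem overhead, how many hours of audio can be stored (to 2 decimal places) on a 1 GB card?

Uncompressed byte rate = 100,000 × 2 × 1 = 200,000 bytes/s.
Capacity = 1 × 1,000,000,000 = 1,000,000,000 bytes.
1,000,000,000 / 200,000 ≈ 5000 s → 1.39 hours.

1.39 hours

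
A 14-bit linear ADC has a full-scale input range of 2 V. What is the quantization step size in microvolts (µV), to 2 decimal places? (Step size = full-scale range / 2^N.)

2 V / 2^14 = 2 / 16,384 V = 122.07 µV.

122.07 µV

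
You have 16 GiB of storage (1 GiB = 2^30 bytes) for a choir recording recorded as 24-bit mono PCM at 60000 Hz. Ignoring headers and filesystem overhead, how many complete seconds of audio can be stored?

Uncompressed byte rate = 60,000 × 3 × 1 = 180,000 bytes/s.
Capacity = 16 × 1,073,741,824 = 17,179,869,184 bytes.
17,179,869,184 / 180,000 ≈ 95443.72 s → 95,443 seconds.

95,443 seconds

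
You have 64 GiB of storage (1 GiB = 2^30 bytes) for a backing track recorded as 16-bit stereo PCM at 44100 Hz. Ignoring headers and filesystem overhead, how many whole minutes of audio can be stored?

6,492 minutes

Uncompressed byte rate = 44,100 × 2 × 2 = 176,400 bytes/s.
Capacity = 64 × 1,073,741,824 = 68,719,476,736 bytes.
68,719,476,736 / 176,400 ≈ 389566.19 s → 6,492 minutes.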